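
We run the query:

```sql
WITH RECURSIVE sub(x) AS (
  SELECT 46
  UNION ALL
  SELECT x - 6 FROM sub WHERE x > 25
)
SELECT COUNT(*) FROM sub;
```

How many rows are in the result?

Base: x=46.
Iteration 1: 46 > 25 holds -> x = 46 - 6 = 40.
Iteration 2: 40 > 25 holds -> x = 40 - 6 = 34.
Iteration 3: 34 > 25 holds -> x = 34 - 6 = 28.
Iteration 4: 28 > 25 holds -> x = 28 - 6 = 22.
Iteration 5: 22 > 25 fails; recursion stops.
Total rows emitted: 5.

5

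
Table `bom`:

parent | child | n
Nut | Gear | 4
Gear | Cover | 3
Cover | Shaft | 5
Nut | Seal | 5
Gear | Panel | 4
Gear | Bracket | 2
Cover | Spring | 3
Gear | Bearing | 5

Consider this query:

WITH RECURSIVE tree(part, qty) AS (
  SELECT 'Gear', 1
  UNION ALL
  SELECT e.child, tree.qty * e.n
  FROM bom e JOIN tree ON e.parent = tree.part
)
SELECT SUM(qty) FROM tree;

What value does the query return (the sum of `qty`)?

Base: (Gear, qty=1).
Iteration 1: components of {Gear} -> Bearing = 1*5 = 5, Bracket = 1*2 = 2, Cover = 1*3 = 3, Panel = 1*4 = 4.
Iteration 2: components of {Bearing,Bracket,Cover,Panel} -> Shaft = 3*5 = 15, Spring = 3*3 = 9.
Iteration 3: no further components; recursion stops.
SUM(qty) = 1 + 3 + 4 + 2 + 5 + 15 + 9 = 39.

39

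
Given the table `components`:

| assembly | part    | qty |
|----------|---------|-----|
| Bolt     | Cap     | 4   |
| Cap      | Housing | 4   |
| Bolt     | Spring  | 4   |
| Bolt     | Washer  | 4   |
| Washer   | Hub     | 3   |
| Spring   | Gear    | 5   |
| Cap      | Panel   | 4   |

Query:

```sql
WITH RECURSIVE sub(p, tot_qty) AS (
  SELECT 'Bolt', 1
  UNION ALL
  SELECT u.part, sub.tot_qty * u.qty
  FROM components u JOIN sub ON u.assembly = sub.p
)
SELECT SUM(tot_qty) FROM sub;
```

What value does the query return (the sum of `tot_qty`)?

77

Base: (Bolt, tot_qty=1).
Iteration 1: components of {Bolt} -> Cap = 1*4 = 4, Spring = 1*4 = 4, Washer = 1*4 = 4.
Iteration 2: components of {Cap,Spring,Washer} -> Gear = 4*5 = 20, Housing = 4*4 = 16, Hub = 4*3 = 12, Panel = 4*4 = 16.
Iteration 3: no further components; recursion stops.
SUM(tot_qty) = 1 + 4 + 4 + 4 + 16 + 16 + 20 + 12 = 77.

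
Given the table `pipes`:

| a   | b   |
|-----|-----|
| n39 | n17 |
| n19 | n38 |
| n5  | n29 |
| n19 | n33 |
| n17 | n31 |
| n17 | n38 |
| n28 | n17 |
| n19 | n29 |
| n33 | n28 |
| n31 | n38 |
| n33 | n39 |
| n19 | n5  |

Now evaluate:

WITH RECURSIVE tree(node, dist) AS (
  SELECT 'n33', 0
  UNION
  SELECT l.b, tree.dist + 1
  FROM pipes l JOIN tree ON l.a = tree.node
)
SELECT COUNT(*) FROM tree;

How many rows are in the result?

Base: (n33, dist=0).
Iteration 1: edges from {n33} -> (n28, dist=1), (n39, dist=1).
Iteration 2: edges from {n28,n39} -> (n17, dist=2). [UNION drops 1 duplicate row(s)]
Iteration 3: edges from {n17} -> (n31, dist=3), (n38, dist=3).
Iteration 4: edges from {n31,n38} -> (n38, dist=4).
Iteration 5: no outgoing edges from {n38}; recursion stops.
Total rows emitted: 7.

7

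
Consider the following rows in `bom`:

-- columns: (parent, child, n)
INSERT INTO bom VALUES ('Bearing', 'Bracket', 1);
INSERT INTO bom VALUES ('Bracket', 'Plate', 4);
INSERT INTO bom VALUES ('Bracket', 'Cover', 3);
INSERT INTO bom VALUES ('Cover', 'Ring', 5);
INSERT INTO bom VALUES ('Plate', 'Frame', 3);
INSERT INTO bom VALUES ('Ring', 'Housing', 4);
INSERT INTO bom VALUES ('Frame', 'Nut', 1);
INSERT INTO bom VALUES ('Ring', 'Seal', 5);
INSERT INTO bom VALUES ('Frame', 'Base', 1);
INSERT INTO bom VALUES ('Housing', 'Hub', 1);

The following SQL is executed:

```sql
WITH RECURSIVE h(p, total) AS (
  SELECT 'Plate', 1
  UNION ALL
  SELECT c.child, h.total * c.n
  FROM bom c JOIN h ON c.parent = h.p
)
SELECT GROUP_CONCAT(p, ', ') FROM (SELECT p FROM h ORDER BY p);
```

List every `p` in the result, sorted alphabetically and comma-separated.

Base, Frame, Nut, Plate

Base: (Plate, total=1).
Iteration 1: components of {Plate} -> Frame = 1*3 = 3.
Iteration 2: components of {Frame} -> Base = 3*1 = 3, Nut = 3*1 = 3.
Iteration 3: no further components; recursion stops.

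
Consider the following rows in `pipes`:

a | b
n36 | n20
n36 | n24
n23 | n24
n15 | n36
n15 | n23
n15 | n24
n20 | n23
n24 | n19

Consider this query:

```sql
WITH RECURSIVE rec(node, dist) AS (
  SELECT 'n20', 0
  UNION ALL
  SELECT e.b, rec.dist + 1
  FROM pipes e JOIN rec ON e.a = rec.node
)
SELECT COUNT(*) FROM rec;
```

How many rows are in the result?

4

Base: (n20, dist=0).
Iteration 1: edges from {n20} -> (n23, dist=1).
Iteration 2: edges from {n23} -> (n24, dist=2).
Iteration 3: edges from {n24} -> (n19, dist=3).
Iteration 4: no outgoing edges from {n19}; recursion stops.
Total rows emitted: 4.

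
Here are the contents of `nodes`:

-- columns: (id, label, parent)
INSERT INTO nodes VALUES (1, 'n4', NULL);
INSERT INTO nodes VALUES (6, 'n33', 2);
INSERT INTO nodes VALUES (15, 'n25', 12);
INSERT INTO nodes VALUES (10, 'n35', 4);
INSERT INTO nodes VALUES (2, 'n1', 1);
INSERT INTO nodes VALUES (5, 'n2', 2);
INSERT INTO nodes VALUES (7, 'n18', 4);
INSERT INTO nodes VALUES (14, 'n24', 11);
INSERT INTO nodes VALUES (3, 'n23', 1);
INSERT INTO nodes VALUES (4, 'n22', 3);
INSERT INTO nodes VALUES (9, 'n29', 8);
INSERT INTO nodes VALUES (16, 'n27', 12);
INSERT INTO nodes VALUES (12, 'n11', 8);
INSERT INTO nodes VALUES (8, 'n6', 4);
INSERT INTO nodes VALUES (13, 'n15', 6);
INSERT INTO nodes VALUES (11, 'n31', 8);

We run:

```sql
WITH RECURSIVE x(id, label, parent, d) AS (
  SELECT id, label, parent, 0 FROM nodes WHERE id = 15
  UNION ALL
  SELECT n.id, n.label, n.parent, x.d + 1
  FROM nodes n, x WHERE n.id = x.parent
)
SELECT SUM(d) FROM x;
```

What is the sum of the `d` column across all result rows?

Base: id=15 (n25), parent=12, d 0.
Iteration 1: join on id=12 -> n11 (id 12, parent=8, d 1).
Iteration 2: join on id=8 -> n6 (id 8, parent=4, d 2).
Iteration 3: join on id=4 -> n22 (id 4, parent=3, d 3).
Iteration 4: join on id=3 -> n23 (id 3, parent=1, d 4).
Iteration 5: join on id=1 -> n4 (id 1, parent=NULL, d 5).
Iteration 6: parent is NULL; no match; recursion stops.
SUM(d) = 0 + 1 + 2 + 3 + 4 + 5 = 15.

15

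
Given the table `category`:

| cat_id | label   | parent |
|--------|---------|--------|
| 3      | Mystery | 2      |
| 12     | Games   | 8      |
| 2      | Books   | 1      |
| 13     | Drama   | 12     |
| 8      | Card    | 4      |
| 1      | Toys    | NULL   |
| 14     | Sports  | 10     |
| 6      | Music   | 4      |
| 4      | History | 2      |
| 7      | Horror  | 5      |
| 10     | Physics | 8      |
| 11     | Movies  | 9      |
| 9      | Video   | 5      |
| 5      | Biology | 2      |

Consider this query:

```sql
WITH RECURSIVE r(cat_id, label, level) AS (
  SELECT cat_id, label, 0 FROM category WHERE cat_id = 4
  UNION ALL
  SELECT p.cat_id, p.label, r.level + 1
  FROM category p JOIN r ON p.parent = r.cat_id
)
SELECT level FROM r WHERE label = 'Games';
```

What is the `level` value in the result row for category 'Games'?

Base: cat_id=4 (History) at level 0.
Iteration 1: rows with parent in {4} -> Music (id 6, level 1), Card (id 8, level 1).
Iteration 2: rows with parent in {6,8} -> Physics (id 10, level 2), Games (id 12, level 2).
Iteration 3: rows with parent in {10,12} -> Drama (id 13, level 3), Sports (id 14, level 3).
Iteration 4: no rows with parent in {13,14}; recursion stops.

2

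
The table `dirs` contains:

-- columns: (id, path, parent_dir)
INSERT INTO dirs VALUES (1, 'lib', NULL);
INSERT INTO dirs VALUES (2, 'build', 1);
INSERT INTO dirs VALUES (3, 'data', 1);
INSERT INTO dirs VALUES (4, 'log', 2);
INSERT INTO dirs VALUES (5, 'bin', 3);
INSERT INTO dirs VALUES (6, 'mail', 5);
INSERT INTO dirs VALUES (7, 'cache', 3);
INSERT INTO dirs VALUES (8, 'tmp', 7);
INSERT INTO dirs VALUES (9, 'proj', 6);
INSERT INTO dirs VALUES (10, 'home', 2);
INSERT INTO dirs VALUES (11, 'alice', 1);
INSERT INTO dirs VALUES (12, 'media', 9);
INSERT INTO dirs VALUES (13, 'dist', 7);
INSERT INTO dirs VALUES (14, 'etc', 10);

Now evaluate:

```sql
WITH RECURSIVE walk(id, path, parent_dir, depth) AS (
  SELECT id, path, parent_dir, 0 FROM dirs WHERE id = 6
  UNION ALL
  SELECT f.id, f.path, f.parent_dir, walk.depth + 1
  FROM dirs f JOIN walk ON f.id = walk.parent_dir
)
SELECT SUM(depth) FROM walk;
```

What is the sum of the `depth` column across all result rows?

Base: id=6 (mail), parent_dir=5, depth 0.
Iteration 1: join on id=5 -> bin (id 5, parent_dir=3, depth 1).
Iteration 2: join on id=3 -> data (id 3, parent_dir=1, depth 2).
Iteration 3: join on id=1 -> lib (id 1, parent_dir=NULL, depth 3).
Iteration 4: parent_dir is NULL; no match; recursion stops.
SUM(depth) = 0 + 1 + 2 + 3 = 6.

6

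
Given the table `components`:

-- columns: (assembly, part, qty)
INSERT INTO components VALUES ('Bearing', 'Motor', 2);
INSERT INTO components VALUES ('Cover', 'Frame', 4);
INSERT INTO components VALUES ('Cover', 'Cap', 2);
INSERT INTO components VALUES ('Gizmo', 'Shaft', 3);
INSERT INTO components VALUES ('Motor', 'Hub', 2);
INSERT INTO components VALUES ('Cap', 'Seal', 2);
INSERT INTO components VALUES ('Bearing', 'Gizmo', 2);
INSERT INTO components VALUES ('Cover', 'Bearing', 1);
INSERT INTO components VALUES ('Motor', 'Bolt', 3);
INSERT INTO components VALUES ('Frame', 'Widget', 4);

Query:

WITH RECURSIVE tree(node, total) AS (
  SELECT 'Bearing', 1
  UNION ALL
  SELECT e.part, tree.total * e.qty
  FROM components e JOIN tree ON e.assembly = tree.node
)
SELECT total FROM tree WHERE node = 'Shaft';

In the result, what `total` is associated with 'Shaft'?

Base: (Bearing, total=1).
Iteration 1: components of {Bearing} -> Gizmo = 1*2 = 2, Motor = 1*2 = 2.
Iteration 2: components of {Gizmo,Motor} -> Bolt = 2*3 = 6, Hub = 2*2 = 4, Shaft = 2*3 = 6.
Iteration 3: no further components; recursion stops.

6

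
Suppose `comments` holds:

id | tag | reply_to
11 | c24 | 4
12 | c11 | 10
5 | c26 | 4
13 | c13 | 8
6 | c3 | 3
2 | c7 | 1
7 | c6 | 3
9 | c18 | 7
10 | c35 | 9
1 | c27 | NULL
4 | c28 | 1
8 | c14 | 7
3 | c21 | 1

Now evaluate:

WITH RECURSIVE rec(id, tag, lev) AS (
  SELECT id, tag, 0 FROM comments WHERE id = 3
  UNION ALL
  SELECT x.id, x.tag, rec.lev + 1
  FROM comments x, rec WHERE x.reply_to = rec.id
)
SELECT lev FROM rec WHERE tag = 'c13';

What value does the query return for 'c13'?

Base: id=3 (c21) at lev 0.
Iteration 1: rows with reply_to in {3} -> c3 (id 6, lev 1), c6 (id 7, lev 1).
Iteration 2: rows with reply_to in {6,7} -> c14 (id 8, lev 2), c18 (id 9, lev 2).
Iteration 3: rows with reply_to in {8,9} -> c35 (id 10, lev 3), c13 (id 13, lev 3).
Iteration 4: rows with reply_to in {10,13} -> c11 (id 12, lev 4).
Iteration 5: no rows with reply_to in {12}; recursion stops.

3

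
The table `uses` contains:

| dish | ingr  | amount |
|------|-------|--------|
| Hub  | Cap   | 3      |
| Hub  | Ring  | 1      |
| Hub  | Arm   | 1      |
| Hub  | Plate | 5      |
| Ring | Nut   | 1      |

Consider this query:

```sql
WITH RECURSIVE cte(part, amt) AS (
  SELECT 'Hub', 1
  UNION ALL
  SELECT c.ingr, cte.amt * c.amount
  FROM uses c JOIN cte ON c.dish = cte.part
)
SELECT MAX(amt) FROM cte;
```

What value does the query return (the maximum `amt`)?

Base: (Hub, amt=1).
Iteration 1: components of {Hub} -> Arm = 1*1 = 1, Cap = 1*3 = 3, Plate = 1*5 = 5, Ring = 1*1 = 1.
Iteration 2: components of {Arm,Cap,Plate,Ring} -> Nut = 1*1 = 1.
Iteration 3: no further components; recursion stops.
amt values: 1, 3, 1, 1, 5, 1; the maximum is 5.

5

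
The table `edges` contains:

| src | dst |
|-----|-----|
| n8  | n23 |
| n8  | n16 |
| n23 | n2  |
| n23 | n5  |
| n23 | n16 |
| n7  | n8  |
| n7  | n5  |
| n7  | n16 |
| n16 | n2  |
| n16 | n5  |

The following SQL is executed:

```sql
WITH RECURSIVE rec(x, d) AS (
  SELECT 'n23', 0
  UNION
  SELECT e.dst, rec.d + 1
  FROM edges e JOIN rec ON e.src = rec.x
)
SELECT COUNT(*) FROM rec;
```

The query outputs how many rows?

6

Base: (n23, d=0).
Iteration 1: edges from {n23} -> (n16, d=1), (n2, d=1), (n5, d=1).
Iteration 2: edges from {n16,n2,n5} -> (n2, d=2), (n5, d=2).
Iteration 3: no outgoing edges from {n2,n5}; recursion stops.
Total rows emitted: 6.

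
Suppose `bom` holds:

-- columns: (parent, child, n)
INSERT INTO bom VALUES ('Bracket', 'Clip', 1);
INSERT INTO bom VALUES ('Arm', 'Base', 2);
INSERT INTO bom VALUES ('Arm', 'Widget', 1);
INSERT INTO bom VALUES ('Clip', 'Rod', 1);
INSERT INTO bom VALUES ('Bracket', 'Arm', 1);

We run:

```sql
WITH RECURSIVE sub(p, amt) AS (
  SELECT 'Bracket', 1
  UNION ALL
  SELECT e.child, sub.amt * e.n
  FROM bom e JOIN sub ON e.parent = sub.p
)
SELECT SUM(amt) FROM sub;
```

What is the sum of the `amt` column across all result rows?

7

Base: (Bracket, amt=1).
Iteration 1: components of {Bracket} -> Arm = 1*1 = 1, Clip = 1*1 = 1.
Iteration 2: components of {Arm,Clip} -> Base = 1*2 = 2, Rod = 1*1 = 1, Widget = 1*1 = 1.
Iteration 3: no further components; recursion stops.
SUM(amt) = 1 + 1 + 1 + 1 + 2 + 1 = 7.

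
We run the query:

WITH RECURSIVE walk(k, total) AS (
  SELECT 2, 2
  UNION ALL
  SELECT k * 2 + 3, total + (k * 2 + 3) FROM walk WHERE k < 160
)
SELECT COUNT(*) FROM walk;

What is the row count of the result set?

7

Base: k=2, total=2.
Iteration 1: 2 < 160 holds -> k = 2 * 2 + 3 = 7, total = 2 + 7 = 9.
Iteration 2: 7 < 160 holds -> k = 7 * 2 + 3 = 17, total = 9 + 17 = 26.
Iteration 3: 17 < 160 holds -> k = 17 * 2 + 3 = 37, total = 26 + 37 = 63.
Iteration 4: 37 < 160 holds -> k = 37 * 2 + 3 = 77, total = 63 + 77 = 140.
Iteration 5: 77 < 160 holds -> k = 77 * 2 + 3 = 157, total = 140 + 157 = 297.
Iteration 6: 157 < 160 holds -> k = 157 * 2 + 3 = 317, total = 297 + 317 = 614.
Iteration 7: 317 < 160 fails; recursion stops.
Total rows emitted: 7.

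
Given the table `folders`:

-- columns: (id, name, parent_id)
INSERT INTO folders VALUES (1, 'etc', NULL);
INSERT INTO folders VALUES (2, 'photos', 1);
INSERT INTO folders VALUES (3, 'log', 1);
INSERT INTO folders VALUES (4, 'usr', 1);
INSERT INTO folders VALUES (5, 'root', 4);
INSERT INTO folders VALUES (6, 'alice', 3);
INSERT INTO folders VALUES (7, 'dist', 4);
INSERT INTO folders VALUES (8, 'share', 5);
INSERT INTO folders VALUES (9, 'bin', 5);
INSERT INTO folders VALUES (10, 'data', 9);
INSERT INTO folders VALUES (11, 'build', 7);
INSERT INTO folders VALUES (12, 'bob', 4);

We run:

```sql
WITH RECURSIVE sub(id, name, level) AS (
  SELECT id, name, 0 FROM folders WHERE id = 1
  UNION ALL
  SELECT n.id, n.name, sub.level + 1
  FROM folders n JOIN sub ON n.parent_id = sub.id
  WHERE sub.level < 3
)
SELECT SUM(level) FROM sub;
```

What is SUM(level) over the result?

Base: id=1 (etc) at level 0.
Iteration 1: rows with parent_id in {1} -> photos (id 2, level 1), log (id 3, level 1), usr (id 4, level 1).
Iteration 2: rows with parent_id in {2,3,4} -> root (id 5, level 2), alice (id 6, level 2), dist (id 7, level 2), bob (id 12, level 2).
Iteration 3: rows with parent_id in {5,6,7,12} -> share (id 8, level 3), bin (id 9, level 3), build (id 11, level 3).
Iteration 4: level < 3 fails for all current rows; recursion stops.
SUM(level) = 0 + 1 + 1 + 1 + 2 + 2 + 2 + 2 + 3 + 3 + 3 = 20.

20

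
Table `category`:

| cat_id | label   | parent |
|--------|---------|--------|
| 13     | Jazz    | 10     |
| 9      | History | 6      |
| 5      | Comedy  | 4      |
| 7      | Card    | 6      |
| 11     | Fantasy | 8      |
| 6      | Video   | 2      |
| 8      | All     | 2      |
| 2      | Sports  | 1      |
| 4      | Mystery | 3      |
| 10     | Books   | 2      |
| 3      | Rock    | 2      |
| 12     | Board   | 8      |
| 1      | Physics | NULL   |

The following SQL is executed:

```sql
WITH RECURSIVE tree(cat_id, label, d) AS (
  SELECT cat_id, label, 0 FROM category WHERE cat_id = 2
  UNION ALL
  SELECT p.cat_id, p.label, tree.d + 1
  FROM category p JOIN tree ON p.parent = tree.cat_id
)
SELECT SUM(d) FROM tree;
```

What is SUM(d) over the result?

Base: cat_id=2 (Sports) at d 0.
Iteration 1: rows with parent in {2} -> Rock (id 3, d 1), Video (id 6, d 1), All (id 8, d 1), Books (id 10, d 1).
Iteration 2: rows with parent in {3,6,8,10} -> Mystery (id 4, d 2), Card (id 7, d 2), History (id 9, d 2), Fantasy (id 11, d 2), Board (id 12, d 2), Jazz (id 13, d 2).
Iteration 3: rows with parent in {4,7,9,11,12,13} -> Comedy (id 5, d 3).
Iteration 4: no rows with parent in {5}; recursion stops.
SUM(d) = 0 + 1 + 1 + 1 + 1 + 2 + 2 + 2 + 2 + 2 + 2 + 3 = 19.

19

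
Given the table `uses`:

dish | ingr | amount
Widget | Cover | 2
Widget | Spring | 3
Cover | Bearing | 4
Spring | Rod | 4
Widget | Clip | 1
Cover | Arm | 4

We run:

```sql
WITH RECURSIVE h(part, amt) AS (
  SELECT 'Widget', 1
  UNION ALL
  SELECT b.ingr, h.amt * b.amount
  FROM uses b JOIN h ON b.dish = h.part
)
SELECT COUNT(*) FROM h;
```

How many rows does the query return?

Base: (Widget, amt=1).
Iteration 1: components of {Widget} -> Clip = 1*1 = 1, Cover = 1*2 = 2, Spring = 1*3 = 3.
Iteration 2: components of {Clip,Cover,Spring} -> Arm = 2*4 = 8, Bearing = 2*4 = 8, Rod = 3*4 = 12.
Iteration 3: no further components; recursion stops.
Total rows emitted: 7.

7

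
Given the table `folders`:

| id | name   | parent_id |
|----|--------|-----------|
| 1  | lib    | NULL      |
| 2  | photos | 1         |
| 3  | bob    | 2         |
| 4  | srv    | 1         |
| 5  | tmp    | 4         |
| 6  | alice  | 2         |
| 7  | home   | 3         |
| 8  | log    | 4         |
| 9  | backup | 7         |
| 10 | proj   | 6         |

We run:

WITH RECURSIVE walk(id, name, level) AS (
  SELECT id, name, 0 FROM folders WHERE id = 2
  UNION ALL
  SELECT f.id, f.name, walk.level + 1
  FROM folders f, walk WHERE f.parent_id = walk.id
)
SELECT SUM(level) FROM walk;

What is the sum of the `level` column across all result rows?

9

Base: id=2 (photos) at level 0.
Iteration 1: rows with parent_id in {2} -> bob (id 3, level 1), alice (id 6, level 1).
Iteration 2: rows with parent_id in {3,6} -> home (id 7, level 2), proj (id 10, level 2).
Iteration 3: rows with parent_id in {7,10} -> backup (id 9, level 3).
Iteration 4: no rows with parent_id in {9}; recursion stops.
SUM(level) = 0 + 1 + 1 + 2 + 2 + 3 = 9.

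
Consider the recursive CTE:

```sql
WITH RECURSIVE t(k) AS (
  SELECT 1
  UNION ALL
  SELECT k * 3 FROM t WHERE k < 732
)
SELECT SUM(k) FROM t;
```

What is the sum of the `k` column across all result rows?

3280

Base: k=1.
Iteration 1: 1 < 732 holds -> k = 1 * 3 = 3.
Iteration 2: 3 < 732 holds -> k = 3 * 3 = 9.
Iteration 3: 9 < 732 holds -> k = 9 * 3 = 27.
Iteration 4: 27 < 732 holds -> k = 27 * 3 = 81.
Iteration 5: 81 < 732 holds -> k = 81 * 3 = 243.
Iteration 6: 243 < 732 holds -> k = 243 * 3 = 729.
Iteration 7: 729 < 732 holds -> k = 729 * 3 = 2187.
Iteration 8: 2187 < 732 fails; recursion stops.
SUM(k) = 1 + 3 + 9 + 27 + 81 + 243 + 729 + 2187 = 3280.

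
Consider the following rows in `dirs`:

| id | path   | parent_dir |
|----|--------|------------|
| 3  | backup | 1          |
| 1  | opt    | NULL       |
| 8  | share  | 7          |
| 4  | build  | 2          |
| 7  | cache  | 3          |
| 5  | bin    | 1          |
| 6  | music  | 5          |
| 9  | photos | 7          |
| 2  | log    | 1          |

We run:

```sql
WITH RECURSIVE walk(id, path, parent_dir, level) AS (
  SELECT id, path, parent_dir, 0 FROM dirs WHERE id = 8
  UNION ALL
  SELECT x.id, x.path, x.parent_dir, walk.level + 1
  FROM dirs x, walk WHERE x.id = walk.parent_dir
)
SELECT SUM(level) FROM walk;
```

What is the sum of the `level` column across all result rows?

Base: id=8 (share), parent_dir=7, level 0.
Iteration 1: join on id=7 -> cache (id 7, parent_dir=3, level 1).
Iteration 2: join on id=3 -> backup (id 3, parent_dir=1, level 2).
Iteration 3: join on id=1 -> opt (id 1, parent_dir=NULL, level 3).
Iteration 4: parent_dir is NULL; no match; recursion stops.
SUM(level) = 0 + 1 + 2 + 3 = 6.

6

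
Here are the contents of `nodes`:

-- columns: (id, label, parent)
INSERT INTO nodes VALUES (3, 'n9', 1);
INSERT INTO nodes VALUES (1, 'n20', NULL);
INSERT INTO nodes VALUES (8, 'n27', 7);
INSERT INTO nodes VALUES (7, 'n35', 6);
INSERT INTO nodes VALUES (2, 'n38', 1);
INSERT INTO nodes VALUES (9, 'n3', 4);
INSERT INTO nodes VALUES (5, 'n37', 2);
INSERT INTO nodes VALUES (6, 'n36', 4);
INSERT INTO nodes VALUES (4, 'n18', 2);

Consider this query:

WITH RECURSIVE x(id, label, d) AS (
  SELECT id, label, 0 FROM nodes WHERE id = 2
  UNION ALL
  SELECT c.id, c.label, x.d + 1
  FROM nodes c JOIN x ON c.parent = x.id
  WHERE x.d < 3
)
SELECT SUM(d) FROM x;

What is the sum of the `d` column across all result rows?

Base: id=2 (n38) at d 0.
Iteration 1: rows with parent in {2} -> n18 (id 4, d 1), n37 (id 5, d 1).
Iteration 2: rows with parent in {4,5} -> n36 (id 6, d 2), n3 (id 9, d 2).
Iteration 3: rows with parent in {6,9} -> n35 (id 7, d 3).
Iteration 4: d < 3 fails for all current rows; recursion stops.
SUM(d) = 0 + 1 + 1 + 2 + 2 + 3 = 9.

9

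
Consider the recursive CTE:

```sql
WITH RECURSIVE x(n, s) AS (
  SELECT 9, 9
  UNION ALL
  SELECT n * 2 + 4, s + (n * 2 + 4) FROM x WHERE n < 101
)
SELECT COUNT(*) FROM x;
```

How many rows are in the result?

5

Base: n=9, s=9.
Iteration 1: 9 < 101 holds -> n = 9 * 2 + 4 = 22, s = 9 + 22 = 31.
Iteration 2: 22 < 101 holds -> n = 22 * 2 + 4 = 48, s = 31 + 48 = 79.
Iteration 3: 48 < 101 holds -> n = 48 * 2 + 4 = 100, s = 79 + 100 = 179.
Iteration 4: 100 < 101 holds -> n = 100 * 2 + 4 = 204, s = 179 + 204 = 383.
Iteration 5: 204 < 101 fails; recursion stops.
Total rows emitted: 5.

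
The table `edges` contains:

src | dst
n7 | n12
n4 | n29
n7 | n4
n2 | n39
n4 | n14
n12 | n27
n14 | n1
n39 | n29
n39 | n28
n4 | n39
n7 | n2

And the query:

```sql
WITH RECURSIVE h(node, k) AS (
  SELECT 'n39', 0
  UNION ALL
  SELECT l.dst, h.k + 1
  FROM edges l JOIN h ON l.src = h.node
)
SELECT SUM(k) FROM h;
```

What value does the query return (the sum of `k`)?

2

Base: (n39, k=0).
Iteration 1: edges from {n39} -> (n28, k=1), (n29, k=1).
Iteration 2: no outgoing edges from {n28,n29}; recursion stops.
SUM(k) = 0 + 1 + 1 = 2.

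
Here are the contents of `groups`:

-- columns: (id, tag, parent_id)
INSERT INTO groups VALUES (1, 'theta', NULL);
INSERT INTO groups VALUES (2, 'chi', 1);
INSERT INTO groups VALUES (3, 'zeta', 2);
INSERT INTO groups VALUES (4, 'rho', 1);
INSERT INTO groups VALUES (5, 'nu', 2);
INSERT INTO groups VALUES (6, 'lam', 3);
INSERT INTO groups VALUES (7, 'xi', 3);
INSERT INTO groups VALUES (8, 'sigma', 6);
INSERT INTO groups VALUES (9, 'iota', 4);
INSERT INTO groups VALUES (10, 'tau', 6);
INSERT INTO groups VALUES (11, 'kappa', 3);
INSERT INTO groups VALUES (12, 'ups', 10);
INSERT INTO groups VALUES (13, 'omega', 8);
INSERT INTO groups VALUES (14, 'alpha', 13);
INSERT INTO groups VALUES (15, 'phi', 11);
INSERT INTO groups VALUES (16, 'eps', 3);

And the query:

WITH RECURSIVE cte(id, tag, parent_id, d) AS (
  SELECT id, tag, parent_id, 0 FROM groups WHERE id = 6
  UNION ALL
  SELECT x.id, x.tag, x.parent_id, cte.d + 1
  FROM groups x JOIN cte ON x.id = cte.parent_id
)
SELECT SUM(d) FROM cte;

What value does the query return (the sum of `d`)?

6

Base: id=6 (lam), parent_id=3, d 0.
Iteration 1: join on id=3 -> zeta (id 3, parent_id=2, d 1).
Iteration 2: join on id=2 -> chi (id 2, parent_id=1, d 2).
Iteration 3: join on id=1 -> theta (id 1, parent_id=NULL, d 3).
Iteration 4: parent_id is NULL; no match; recursion stops.
SUM(d) = 0 + 1 + 2 + 3 = 6.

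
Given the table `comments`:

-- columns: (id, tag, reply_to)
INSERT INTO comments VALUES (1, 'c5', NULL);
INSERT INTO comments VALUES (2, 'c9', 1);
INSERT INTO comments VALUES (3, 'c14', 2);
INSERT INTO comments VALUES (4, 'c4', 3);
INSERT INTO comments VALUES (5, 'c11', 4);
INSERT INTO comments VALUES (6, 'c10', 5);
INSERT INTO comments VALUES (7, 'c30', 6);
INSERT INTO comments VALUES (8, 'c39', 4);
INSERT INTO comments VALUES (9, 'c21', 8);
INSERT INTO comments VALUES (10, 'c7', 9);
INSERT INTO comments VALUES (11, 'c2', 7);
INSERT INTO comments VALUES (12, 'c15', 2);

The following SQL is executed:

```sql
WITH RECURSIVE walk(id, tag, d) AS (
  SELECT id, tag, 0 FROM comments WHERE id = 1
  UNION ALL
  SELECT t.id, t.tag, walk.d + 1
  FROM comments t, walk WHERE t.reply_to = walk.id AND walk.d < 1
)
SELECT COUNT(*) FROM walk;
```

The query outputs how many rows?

Base: id=1 (c5) at d 0.
Iteration 1: rows with reply_to in {1} -> c9 (id 2, d 1).
Iteration 2: d < 1 fails for all current rows; recursion stops.
Total rows emitted: 2.

2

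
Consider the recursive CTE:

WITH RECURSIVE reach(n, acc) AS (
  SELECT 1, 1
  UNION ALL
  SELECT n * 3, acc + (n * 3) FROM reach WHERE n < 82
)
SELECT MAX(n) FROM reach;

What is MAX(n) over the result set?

Base: n=1, acc=1.
Iteration 1: 1 < 82 holds -> n = 1 * 3 = 3, acc = 1 + 3 = 4.
Iteration 2: 3 < 82 holds -> n = 3 * 3 = 9, acc = 4 + 9 = 13.
Iteration 3: 9 < 82 holds -> n = 9 * 3 = 27, acc = 13 + 27 = 40.
Iteration 4: 27 < 82 holds -> n = 27 * 3 = 81, acc = 40 + 81 = 121.
Iteration 5: 81 < 82 holds -> n = 81 * 3 = 243, acc = 121 + 243 = 364.
Iteration 6: 243 < 82 fails; recursion stops.
n values: 1, 3, 9, 27, 81, 243; the maximum is 243.

243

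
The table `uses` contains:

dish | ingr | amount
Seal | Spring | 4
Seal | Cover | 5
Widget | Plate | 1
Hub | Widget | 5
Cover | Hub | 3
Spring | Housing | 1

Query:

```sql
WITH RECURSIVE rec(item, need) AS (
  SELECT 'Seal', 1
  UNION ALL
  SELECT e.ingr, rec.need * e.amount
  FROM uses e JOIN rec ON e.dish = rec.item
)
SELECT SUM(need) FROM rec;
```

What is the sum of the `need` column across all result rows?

Base: (Seal, need=1).
Iteration 1: components of {Seal} -> Cover = 1*5 = 5, Spring = 1*4 = 4.
Iteration 2: components of {Cover,Spring} -> Housing = 4*1 = 4, Hub = 5*3 = 15.
Iteration 3: components of {Housing,Hub} -> Widget = 15*5 = 75.
Iteration 4: components of {Widget} -> Plate = 75*1 = 75.
Iteration 5: no further components; recursion stops.
SUM(need) = 1 + 5 + 4 + 15 + 4 + 75 + 75 = 179.

179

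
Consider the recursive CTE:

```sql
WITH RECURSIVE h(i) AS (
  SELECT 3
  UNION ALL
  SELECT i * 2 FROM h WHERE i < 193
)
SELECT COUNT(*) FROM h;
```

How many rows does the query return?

Base: i=3.
Iteration 1: 3 < 193 holds -> i = 3 * 2 = 6.
Iteration 2: 6 < 193 holds -> i = 6 * 2 = 12.
Iteration 3: 12 < 193 holds -> i = 12 * 2 = 24.
Iteration 4: 24 < 193 holds -> i = 24 * 2 = 48.
Iteration 5: 48 < 193 holds -> i = 48 * 2 = 96.
Iteration 6: 96 < 193 holds -> i = 96 * 2 = 192.
Iteration 7: 192 < 193 holds -> i = 192 * 2 = 384.
Iteration 8: 384 < 193 fails; recursion stops.
Total rows emitted: 8.

8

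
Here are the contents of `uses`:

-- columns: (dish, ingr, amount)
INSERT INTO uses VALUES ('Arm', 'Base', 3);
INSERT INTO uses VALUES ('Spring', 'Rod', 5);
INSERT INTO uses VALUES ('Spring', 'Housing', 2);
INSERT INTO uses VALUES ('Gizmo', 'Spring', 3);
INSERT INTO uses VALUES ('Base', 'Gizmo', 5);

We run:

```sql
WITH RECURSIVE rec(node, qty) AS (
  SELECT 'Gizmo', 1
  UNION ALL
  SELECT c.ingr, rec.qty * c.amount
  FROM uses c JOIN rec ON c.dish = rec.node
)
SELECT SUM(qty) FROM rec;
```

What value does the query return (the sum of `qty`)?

25

Base: (Gizmo, qty=1).
Iteration 1: components of {Gizmo} -> Spring = 1*3 = 3.
Iteration 2: components of {Spring} -> Housing = 3*2 = 6, Rod = 3*5 = 15.
Iteration 3: no further components; recursion stops.
SUM(qty) = 1 + 3 + 15 + 6 = 25.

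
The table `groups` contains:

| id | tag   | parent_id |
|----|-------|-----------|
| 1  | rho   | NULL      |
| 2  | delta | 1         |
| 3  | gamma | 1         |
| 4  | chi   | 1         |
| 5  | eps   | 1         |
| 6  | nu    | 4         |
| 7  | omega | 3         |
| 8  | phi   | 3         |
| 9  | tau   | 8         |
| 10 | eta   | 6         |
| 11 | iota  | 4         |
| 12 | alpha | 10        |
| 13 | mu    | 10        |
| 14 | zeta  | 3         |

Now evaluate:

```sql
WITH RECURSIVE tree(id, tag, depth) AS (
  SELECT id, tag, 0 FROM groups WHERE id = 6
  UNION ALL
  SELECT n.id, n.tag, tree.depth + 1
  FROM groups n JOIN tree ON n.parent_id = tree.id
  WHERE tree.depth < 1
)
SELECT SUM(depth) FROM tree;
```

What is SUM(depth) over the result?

1

Base: id=6 (nu) at depth 0.
Iteration 1: rows with parent_id in {6} -> eta (id 10, depth 1).
Iteration 2: depth < 1 fails for all current rows; recursion stops.
SUM(depth) = 0 + 1 = 1.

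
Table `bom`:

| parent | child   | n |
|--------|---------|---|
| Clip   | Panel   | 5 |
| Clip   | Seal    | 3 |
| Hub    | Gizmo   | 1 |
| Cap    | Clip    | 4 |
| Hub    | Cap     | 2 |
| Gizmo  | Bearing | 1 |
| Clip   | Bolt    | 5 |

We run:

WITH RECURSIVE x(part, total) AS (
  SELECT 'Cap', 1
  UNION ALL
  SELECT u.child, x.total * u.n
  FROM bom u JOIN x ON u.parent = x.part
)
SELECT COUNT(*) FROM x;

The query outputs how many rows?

5

Base: (Cap, total=1).
Iteration 1: components of {Cap} -> Clip = 1*4 = 4.
Iteration 2: components of {Clip} -> Bolt = 4*5 = 20, Panel = 4*5 = 20, Seal = 4*3 = 12.
Iteration 3: no further components; recursion stops.
Total rows emitted: 5.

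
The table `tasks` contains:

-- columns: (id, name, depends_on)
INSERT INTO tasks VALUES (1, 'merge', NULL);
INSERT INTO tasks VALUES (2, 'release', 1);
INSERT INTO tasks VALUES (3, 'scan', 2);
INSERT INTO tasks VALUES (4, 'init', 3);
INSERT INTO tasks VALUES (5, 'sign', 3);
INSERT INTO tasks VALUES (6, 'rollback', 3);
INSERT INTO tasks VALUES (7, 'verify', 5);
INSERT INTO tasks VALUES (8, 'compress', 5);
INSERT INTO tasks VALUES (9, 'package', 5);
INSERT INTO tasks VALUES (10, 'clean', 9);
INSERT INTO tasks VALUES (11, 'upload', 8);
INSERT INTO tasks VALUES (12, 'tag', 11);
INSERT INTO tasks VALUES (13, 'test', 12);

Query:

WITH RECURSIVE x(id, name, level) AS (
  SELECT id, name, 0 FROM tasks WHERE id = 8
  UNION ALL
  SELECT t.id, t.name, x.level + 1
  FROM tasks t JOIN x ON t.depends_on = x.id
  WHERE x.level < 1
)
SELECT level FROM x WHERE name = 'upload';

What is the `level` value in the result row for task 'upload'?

1

Base: id=8 (compress) at level 0.
Iteration 1: rows with depends_on in {8} -> upload (id 11, level 1).
Iteration 2: level < 1 fails for all current rows; recursion stops.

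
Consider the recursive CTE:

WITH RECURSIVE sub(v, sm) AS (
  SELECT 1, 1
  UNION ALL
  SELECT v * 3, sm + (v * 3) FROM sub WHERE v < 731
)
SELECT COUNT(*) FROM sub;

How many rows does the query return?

Base: v=1, sm=1.
Iteration 1: 1 < 731 holds -> v = 1 * 3 = 3, sm = 1 + 3 = 4.
Iteration 2: 3 < 731 holds -> v = 3 * 3 = 9, sm = 4 + 9 = 13.
Iteration 3: 9 < 731 holds -> v = 9 * 3 = 27, sm = 13 + 27 = 40.
Iteration 4: 27 < 731 holds -> v = 27 * 3 = 81, sm = 40 + 81 = 121.
Iteration 5: 81 < 731 holds -> v = 81 * 3 = 243, sm = 121 + 243 = 364.
Iteration 6: 243 < 731 holds -> v = 243 * 3 = 729, sm = 364 + 729 = 1093.
Iteration 7: 729 < 731 holds -> v = 729 * 3 = 2187, sm = 1093 + 2187 = 3280.
Iteration 8: 2187 < 731 fails; recursion stops.
Total rows emitted: 8.

8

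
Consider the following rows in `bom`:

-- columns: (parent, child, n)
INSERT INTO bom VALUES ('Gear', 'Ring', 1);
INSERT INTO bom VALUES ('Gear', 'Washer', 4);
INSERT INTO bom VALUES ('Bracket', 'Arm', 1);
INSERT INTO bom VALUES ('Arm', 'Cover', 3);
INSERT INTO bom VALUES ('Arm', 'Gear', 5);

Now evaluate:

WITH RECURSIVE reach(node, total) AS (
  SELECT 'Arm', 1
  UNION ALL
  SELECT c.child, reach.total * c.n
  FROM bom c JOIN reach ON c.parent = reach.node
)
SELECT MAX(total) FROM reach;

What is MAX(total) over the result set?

20

Base: (Arm, total=1).
Iteration 1: components of {Arm} -> Cover = 1*3 = 3, Gear = 1*5 = 5.
Iteration 2: components of {Cover,Gear} -> Ring = 5*1 = 5, Washer = 5*4 = 20.
Iteration 3: no further components; recursion stops.
total values: 1, 5, 3, 20, 5; the maximum is 20.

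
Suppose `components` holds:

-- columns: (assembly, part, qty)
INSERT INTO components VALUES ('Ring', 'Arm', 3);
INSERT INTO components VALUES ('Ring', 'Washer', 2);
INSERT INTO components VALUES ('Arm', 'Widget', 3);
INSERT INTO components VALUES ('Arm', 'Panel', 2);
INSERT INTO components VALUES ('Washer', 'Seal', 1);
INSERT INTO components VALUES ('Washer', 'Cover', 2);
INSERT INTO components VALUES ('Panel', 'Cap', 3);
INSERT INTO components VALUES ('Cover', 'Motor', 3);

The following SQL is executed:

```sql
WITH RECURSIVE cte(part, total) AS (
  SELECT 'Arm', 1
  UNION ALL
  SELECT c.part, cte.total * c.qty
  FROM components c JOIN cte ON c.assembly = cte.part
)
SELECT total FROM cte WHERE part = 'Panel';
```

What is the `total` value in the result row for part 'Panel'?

Base: (Arm, total=1).
Iteration 1: components of {Arm} -> Panel = 1*2 = 2, Widget = 1*3 = 3.
Iteration 2: components of {Panel,Widget} -> Cap = 2*3 = 6.
Iteration 3: no further components; recursion stops.

2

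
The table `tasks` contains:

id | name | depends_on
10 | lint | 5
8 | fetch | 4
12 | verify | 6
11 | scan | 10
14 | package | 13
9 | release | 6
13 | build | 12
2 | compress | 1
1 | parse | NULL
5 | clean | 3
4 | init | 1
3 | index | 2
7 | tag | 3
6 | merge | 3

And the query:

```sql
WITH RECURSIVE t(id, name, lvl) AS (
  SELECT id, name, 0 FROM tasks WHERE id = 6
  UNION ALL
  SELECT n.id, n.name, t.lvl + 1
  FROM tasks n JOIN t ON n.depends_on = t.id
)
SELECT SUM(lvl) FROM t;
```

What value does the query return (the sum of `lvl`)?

7

Base: id=6 (merge) at lvl 0.
Iteration 1: rows with depends_on in {6} -> release (id 9, lvl 1), verify (id 12, lvl 1).
Iteration 2: rows with depends_on in {9,12} -> build (id 13, lvl 2).
Iteration 3: rows with depends_on in {13} -> package (id 14, lvl 3).
Iteration 4: no rows with depends_on in {14}; recursion stops.
SUM(lvl) = 0 + 1 + 1 + 2 + 3 = 7.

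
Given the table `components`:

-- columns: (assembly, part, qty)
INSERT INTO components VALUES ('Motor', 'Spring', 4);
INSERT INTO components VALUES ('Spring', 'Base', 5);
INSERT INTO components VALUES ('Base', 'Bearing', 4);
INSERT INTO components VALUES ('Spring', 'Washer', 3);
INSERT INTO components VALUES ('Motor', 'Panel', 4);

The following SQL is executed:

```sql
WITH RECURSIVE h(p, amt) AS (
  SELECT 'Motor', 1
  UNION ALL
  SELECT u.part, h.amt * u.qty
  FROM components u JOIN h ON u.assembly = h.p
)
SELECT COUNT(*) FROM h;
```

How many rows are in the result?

Base: (Motor, amt=1).
Iteration 1: components of {Motor} -> Panel = 1*4 = 4, Spring = 1*4 = 4.
Iteration 2: components of {Panel,Spring} -> Base = 4*5 = 20, Washer = 4*3 = 12.
Iteration 3: components of {Base,Washer} -> Bearing = 20*4 = 80.
Iteration 4: no further components; recursion stops.
Total rows emitted: 6.

6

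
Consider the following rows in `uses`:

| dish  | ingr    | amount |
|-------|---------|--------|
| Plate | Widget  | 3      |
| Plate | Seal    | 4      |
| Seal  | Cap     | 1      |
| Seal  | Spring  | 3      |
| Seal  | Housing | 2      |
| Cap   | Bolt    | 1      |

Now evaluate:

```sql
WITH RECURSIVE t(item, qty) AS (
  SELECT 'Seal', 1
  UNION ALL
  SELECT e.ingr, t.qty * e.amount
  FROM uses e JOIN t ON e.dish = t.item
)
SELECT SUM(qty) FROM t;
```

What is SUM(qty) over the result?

Base: (Seal, qty=1).
Iteration 1: components of {Seal} -> Cap = 1*1 = 1, Housing = 1*2 = 2, Spring = 1*3 = 3.
Iteration 2: components of {Cap,Housing,Spring} -> Bolt = 1*1 = 1.
Iteration 3: no further components; recursion stops.
SUM(qty) = 1 + 1 + 3 + 2 + 1 = 8.

8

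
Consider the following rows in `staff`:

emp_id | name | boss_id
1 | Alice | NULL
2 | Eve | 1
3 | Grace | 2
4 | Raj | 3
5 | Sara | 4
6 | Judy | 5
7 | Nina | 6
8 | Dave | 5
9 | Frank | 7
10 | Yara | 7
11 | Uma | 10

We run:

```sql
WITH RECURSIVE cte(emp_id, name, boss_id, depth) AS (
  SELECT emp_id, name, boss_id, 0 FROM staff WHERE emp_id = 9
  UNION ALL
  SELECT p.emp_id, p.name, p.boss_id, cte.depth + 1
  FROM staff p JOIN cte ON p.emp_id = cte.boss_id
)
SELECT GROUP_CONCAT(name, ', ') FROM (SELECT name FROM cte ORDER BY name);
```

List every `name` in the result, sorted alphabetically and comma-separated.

Base: emp_id=9 (Frank), boss_id=7, depth 0.
Iteration 1: join on emp_id=7 -> Nina (id 7, boss_id=6, depth 1).
Iteration 2: join on emp_id=6 -> Judy (id 6, boss_id=5, depth 2).
Iteration 3: join on emp_id=5 -> Sara (id 5, boss_id=4, depth 3).
Iteration 4: join on emp_id=4 -> Raj (id 4, boss_id=3, depth 4).
Iteration 5: join on emp_id=3 -> Grace (id 3, boss_id=2, depth 5).
Iteration 6: join on emp_id=2 -> Eve (id 2, boss_id=1, depth 6).
Iteration 7: join on emp_id=1 -> Alice (id 1, boss_id=NULL, depth 7).
Iteration 8: boss_id is NULL; no match; recursion stops.

Alice, Eve, Frank, Grace, Judy, Nina, Raj, Sara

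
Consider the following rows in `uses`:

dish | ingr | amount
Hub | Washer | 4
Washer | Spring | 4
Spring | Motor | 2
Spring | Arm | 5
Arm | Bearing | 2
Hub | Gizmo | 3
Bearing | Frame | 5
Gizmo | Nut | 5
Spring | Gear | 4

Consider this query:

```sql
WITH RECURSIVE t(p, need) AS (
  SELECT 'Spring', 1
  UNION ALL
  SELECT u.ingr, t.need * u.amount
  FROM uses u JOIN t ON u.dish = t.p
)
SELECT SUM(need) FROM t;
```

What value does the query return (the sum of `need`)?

72

Base: (Spring, need=1).
Iteration 1: components of {Spring} -> Arm = 1*5 = 5, Gear = 1*4 = 4, Motor = 1*2 = 2.
Iteration 2: components of {Arm,Gear,Motor} -> Bearing = 5*2 = 10.
Iteration 3: components of {Bearing} -> Frame = 10*5 = 50.
Iteration 4: no further components; recursion stops.
SUM(need) = 1 + 2 + 5 + 4 + 10 + 50 = 72.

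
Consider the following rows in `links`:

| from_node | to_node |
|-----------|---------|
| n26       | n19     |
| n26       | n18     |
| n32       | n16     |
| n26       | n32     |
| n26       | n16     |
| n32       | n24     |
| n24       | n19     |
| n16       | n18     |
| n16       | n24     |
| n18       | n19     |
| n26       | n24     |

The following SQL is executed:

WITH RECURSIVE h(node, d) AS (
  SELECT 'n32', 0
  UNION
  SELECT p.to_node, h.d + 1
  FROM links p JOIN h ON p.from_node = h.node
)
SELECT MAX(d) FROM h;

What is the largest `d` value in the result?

3

Base: (n32, d=0).
Iteration 1: edges from {n32} -> (n16, d=1), (n24, d=1).
Iteration 2: edges from {n16,n24} -> (n18, d=2), (n19, d=2), (n24, d=2).
Iteration 3: edges from {n18,n19,n24} -> (n19, d=3). [UNION drops 1 duplicate row(s)]
Iteration 4: no outgoing edges from {n19}; recursion stops.
d values: 0, 1, 1, 2, 2, 2, 3; the maximum is 3.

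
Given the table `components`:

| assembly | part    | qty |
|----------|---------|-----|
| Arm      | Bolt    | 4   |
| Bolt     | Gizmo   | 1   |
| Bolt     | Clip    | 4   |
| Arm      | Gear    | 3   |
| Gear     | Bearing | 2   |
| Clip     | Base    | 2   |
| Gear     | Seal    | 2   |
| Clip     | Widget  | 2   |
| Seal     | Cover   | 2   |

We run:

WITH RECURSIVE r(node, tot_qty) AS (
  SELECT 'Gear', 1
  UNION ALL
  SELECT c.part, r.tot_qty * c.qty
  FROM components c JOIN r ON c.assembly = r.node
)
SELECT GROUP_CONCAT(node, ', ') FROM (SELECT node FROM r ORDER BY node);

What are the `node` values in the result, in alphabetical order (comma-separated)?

Bearing, Cover, Gear, Seal

Base: (Gear, tot_qty=1).
Iteration 1: components of {Gear} -> Bearing = 1*2 = 2, Seal = 1*2 = 2.
Iteration 2: components of {Bearing,Seal} -> Cover = 2*2 = 4.
Iteration 3: no further components; recursion stops.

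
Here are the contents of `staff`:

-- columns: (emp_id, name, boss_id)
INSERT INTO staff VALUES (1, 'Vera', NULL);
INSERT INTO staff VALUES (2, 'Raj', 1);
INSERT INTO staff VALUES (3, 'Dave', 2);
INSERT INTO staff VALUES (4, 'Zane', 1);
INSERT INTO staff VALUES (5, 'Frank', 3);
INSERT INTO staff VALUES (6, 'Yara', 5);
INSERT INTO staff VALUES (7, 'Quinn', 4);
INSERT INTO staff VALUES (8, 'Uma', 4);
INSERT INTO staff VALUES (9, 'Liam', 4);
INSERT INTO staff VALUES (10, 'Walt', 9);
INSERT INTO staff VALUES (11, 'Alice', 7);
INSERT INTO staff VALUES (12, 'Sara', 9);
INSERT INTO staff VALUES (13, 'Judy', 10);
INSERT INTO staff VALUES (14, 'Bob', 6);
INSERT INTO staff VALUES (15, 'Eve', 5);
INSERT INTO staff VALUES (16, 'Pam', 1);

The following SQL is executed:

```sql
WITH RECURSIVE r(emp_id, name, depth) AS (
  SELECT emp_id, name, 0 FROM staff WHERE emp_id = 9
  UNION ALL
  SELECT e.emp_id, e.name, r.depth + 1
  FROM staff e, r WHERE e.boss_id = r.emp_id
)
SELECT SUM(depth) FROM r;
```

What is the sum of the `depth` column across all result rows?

Base: emp_id=9 (Liam) at depth 0.
Iteration 1: rows with boss_id in {9} -> Walt (id 10, depth 1), Sara (id 12, depth 1).
Iteration 2: rows with boss_id in {10,12} -> Judy (id 13, depth 2).
Iteration 3: no rows with boss_id in {13}; recursion stops.
SUM(depth) = 0 + 1 + 1 + 2 = 4.

4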